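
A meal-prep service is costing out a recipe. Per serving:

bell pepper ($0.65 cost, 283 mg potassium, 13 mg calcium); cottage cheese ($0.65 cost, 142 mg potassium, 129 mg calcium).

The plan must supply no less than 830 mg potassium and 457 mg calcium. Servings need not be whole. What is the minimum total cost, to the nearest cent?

This is a tiny linear program; its minimum lies at a vertex of the feasible set. List the vertices and price them.
bell pepper only: max(830/283, 457/13) = 35.15 servings → $22.85.
cottage cheese only: max(830/142, 457/129) = 5.845 servings → $3.80.
bell pepper + cottage cheese with both tight: 1.217 servings and 3.42 servings → $3.01.
Cheapest feasible corner: $3.01.

$3.01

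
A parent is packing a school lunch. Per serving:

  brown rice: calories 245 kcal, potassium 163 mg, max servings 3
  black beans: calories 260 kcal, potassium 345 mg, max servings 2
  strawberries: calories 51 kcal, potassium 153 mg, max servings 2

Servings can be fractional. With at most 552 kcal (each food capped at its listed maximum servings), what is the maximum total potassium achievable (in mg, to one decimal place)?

903.1 mg

Potassium per kcal: strawberries 3, black beans 1.327, brown rice 0.6653.
Take 2 servings of strawberries: uses 102 kcal, +306.0 mg potassium (running total 306.0 mg).
Take 1.731 servings of black beans: uses 450 kcal, +597.1 mg potassium (running total 903.1 mg).
Greedy by best ratio exhausts the calories allowance optimally: 903.1 mg.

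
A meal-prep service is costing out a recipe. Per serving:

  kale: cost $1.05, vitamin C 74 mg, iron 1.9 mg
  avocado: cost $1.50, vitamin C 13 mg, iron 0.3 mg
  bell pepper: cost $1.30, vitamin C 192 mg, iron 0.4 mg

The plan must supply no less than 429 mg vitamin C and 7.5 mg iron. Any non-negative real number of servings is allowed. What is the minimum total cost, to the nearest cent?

This is a tiny linear program; its minimum lies at a vertex of the feasible set. List the vertices and price them.
kale only: max(429/74, 7.5/1.9) = 5.797 servings → $6.09.
avocado only: max(429/13, 7.5/0.3) = 33 servings → $49.50.
bell pepper only: max(429/192, 7.5/0.4) = 18.75 servings → $24.38.
kale + avocado: the both-tight solution has a negative serving — not a feasible corner.
kale + bell pepper with both tight: 3.784 servings and 0.776 servings → $4.98.
avocado + bell pepper with both tight: 24.21 servings and 0.5954 servings → $37.08.
Cheapest feasible corner: $4.98.

$4.98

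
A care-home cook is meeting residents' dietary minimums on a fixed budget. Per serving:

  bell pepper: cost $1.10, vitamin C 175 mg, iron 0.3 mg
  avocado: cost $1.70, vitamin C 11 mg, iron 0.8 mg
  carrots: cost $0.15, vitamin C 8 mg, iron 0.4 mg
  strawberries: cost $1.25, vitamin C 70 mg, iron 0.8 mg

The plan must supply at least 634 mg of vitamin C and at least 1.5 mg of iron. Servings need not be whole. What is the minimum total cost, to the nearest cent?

Minimising a linear cost over {vitamin C ≥ 634, iron ≥ 1.5, servings ≥ 0} — the optimum is at a vertex, using one or two foods.
bell pepper only: max(634/175, 1.5/0.3) = 5 servings → $5.50.
avocado only: max(634/11, 1.5/0.8) = 57.64 servings → $97.98.
carrots only: max(634/8, 1.5/0.4) = 79.25 servings → $11.89.
strawberries only: max(634/70, 1.5/0.8) = 9.057 servings → $11.32.
bell pepper + avocado with both tight: 3.59 servings and 0.5289 servings → $4.85.
bell pepper + carrots with both tight: 3.574 servings and 1.07 servings → $4.09.
bell pepper + strawberries with both tight: 3.38 servings and 0.6076 servings → $4.48.
avocado + carrots with both targets exact would need a negative amount; discard.
avocado + strawberries: the both-tight solution has a negative serving — not a feasible corner.
carrots + strawberries: the both-tight solution has a negative serving — not a feasible corner.
So the least-cost plan costs $4.09.

$4.09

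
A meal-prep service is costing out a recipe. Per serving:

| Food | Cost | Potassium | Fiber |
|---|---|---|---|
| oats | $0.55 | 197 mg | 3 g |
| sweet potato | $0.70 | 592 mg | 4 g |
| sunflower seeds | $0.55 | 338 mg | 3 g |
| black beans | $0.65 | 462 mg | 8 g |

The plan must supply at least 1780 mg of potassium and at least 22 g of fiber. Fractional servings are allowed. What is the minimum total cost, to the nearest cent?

$2.32

Compare the cost at each extreme point of the feasible region.
oats only: max(1780/197, 22/3) = 9.036 servings → $4.97.
sweet potato only: max(1780/592, 22/4) = 5.5 servings → $3.85.
sunflower seeds only: max(1780/338, 22/3) = 7.333 servings → $4.03.
black beans only: max(1780/462, 22/8) = 3.853 servings → $2.50.
oats + sweet potato with both tight: 5.976 servings and 1.018 servings → $4.00.
oats + sunflower seeds with both tight: 4.955 servings and 2.378 servings → $4.03.
oats + black beans: the both-tight solution has a negative serving — not a feasible corner.
sweet potato + sunflower seeds: the both-tight solution has a negative serving — not a feasible corner.
sweet potato + black beans with both tight: 1.411 servings and 2.044 servings → $2.32.
sunflower seeds + black beans with both tight: 3.093 servings and 1.59 servings → $2.73.
The minimum over all feasible corners is $2.32.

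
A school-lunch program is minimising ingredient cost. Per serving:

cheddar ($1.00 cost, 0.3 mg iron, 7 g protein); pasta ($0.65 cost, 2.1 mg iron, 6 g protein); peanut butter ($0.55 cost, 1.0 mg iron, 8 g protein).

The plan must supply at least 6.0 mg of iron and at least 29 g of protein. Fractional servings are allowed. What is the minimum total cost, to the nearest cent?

$2.41

A basic optimal solution has at most two foods positive. Try each food alone and each pair with both targets met exactly.
cheddar only: max(6.0/0.3, 29/7) = 20 servings → $20.00.
pasta only: max(6.0/2.1, 29/6) = 4.833 servings → $3.14.
peanut butter only: max(6.0/1.0, 29/8) = 6 servings → $3.30.
cheddar + pasta with both tight: 1.93 servings and 2.581 servings → $3.61.
cheddar + peanut butter with both targets exact would need a negative amount; discard.
pasta + peanut butter with both tight: 1.759 servings and 2.306 servings → $2.41.
Cheapest feasible corner: $2.41.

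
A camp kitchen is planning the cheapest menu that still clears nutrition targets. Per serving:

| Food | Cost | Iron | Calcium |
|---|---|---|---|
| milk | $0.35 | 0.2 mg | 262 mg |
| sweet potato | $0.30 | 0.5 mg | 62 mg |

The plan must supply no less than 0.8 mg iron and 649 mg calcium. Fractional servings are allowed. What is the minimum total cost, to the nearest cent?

$1.01

A basic optimal solution has at most two foods positive. Try each food alone and each pair with both targets met exactly.
milk only: max(0.8/0.2, 649/262) = 4 servings → $1.40.
sweet potato only: max(0.8/0.5, 649/62) = 10.47 servings → $3.14.
milk + sweet potato with both tight: 2.318 servings and 0.6728 servings → $1.01.
So the least-cost plan costs $1.01.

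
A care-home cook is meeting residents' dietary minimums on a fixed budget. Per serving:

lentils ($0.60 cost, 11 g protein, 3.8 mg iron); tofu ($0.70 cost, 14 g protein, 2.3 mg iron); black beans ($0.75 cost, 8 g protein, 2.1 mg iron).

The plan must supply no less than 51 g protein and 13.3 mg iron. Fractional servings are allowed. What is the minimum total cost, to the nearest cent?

$2.67

For a min-cost LP with two ≥-constraints, a basic feasible solution has at most two positive variables.
lentils only: max(51/11, 13.3/3.8) = 4.636 servings → $2.78.
tofu only: max(51/14, 13.3/2.3) = 5.783 servings → $4.05.
black beans only: max(51/8, 13.3/2.1) = 6.375 servings → $4.78.
lentils + tofu with both tight: 2.47 servings and 1.703 servings → $2.67.
lentils + black beans: intersection lies outside the first quadrant.
tofu + black beans with both tight: 0.06364 servings and 6.264 servings → $4.74.
The minimum over all feasible corners is $2.67.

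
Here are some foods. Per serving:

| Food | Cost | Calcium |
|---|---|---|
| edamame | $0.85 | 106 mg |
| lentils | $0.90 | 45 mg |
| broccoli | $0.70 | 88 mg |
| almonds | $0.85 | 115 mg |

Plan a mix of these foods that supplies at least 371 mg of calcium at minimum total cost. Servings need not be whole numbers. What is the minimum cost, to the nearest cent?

$2.74

Cost per mg of calcium: almonds $0.0074, broccoli $0.0080, edamame $0.0080, lentils $0.0200.
With no serving limits, use only almonds: 371 mg / 115 mg = 3.226 servings × $0.85 = $2.74.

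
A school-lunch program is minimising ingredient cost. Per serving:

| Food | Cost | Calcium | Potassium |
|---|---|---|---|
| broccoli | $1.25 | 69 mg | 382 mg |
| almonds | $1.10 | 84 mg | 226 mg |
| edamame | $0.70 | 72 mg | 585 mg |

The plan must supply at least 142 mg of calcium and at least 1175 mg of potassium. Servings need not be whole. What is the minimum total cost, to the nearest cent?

$1.41

Check every corner: each single food scaled to meet both minima, and each pair solved so both constraints bind.
broccoli only: max(142/69, 1175/382) = 3.076 servings → $3.84.
almonds only: max(142/84, 1175/226) = 5.199 servings → $5.72.
edamame only: max(142/72, 1175/585) = 2.009 servings → $1.41.
broccoli + almonds: intersection lies outside the first quadrant.
broccoli + edamame: intersection lies outside the first quadrant.
almonds + edamame with both targets exact would need a negative amount; discard.
So the least-cost plan costs $1.41.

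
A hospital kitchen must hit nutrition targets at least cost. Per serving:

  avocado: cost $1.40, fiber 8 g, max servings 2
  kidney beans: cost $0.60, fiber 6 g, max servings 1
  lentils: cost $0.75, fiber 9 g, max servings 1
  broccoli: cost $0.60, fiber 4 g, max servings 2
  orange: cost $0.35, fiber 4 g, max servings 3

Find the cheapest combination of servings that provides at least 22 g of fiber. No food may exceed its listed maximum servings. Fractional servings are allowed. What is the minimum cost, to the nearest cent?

Cost per g of fiber: lentils $0.0833, orange $0.0875, kidney beans $0.1000, broccoli $0.1500, avocado $0.1750.
Take 1 serving of lentils: +9.0 g fiber for $0.75 (total $0.75, still need 13.0 g).
Take 3 servings of orange: +12.0 g fiber for $1.05 (total $1.80, still need 1.0 g).
Take 0.1667 servings of kidney beans: +1.0 g fiber for $0.10 (total $1.90, still need 0.0 g).
Greedy by cheapest-per-g is optimal for a single linear constraint, so the minimum cost is $1.90.

$1.90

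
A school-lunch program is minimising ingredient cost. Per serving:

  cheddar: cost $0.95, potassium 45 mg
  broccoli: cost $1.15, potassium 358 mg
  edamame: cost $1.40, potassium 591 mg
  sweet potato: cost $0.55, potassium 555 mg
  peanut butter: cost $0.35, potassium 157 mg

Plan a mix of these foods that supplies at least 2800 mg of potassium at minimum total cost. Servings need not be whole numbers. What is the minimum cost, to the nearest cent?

$2.77

Cost per mg of potassium: sweet potato $0.0010, peanut butter $0.0022, edamame $0.0024, broccoli $0.0032, cheddar $0.0211.
With no serving limits, use only sweet potato: 2800 mg / 555 mg = 5.045 servings × $0.55 = $2.77.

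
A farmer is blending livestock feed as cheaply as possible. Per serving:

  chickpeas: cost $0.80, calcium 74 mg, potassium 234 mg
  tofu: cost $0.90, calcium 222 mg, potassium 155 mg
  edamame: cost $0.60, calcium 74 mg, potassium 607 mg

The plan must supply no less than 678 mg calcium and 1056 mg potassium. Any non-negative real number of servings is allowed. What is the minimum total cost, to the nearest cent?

This is a tiny linear program; its minimum lies at a vertex of the feasible set. List the vertices and price them.
chickpeas only: max(678/74, 1056/234) = 9.162 servings → $7.33.
tofu only: max(678/222, 1056/155) = 6.813 servings → $6.13.
edamame only: max(678/74, 1056/607) = 9.162 servings → $5.50.
chickpeas + tofu with both tight: 3.195 servings and 1.989 servings → $4.35.
chickpeas + edamame: the both-tight solution has a negative serving — not a feasible corner.
tofu + edamame with both tight: 2.704 servings and 1.049 servings → $3.06.
Cheapest feasible corner: $3.06.

$3.06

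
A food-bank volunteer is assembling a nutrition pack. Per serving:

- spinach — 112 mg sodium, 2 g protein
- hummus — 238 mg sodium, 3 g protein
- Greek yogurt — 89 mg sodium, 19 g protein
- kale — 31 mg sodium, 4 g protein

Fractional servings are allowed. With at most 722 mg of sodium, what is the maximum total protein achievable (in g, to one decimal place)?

154.1 g

Protein per mg sodium: Greek yogurt 0.2135, kale 0.129, spinach 0.01786, hummus 0.01261.
With no serving limits, spend the whole sodium allowance on Greek yogurt: 722 mg / 89 mg × 19 g = 154.1 g.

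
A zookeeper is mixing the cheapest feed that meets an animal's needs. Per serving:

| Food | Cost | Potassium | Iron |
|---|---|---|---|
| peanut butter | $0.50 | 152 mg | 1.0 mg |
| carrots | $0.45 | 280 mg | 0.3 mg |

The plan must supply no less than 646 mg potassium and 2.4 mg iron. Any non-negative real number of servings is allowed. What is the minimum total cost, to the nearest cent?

peanut butter only: max(646/152, 2.4/1.0) = 4.25 servings → $2.12.
carrots only: max(646/280, 2.4/0.3) = 8 servings → $3.60.
peanut butter + carrots with both tight: 2.04 servings and 1.2 servings → $1.56.
Cheapest feasible corner: $1.56.

$1.56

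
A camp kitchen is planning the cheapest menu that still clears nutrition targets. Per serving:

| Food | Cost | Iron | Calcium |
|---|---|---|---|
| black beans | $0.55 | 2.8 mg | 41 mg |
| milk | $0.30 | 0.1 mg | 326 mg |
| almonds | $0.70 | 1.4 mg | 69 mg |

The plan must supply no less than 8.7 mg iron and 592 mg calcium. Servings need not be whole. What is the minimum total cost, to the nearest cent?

A basic optimal solution has at most two foods positive. Try each food alone and each pair with both targets met exactly.
black beans only: max(8.7/2.8, 592/41) = 14.44 servings → $7.94.
milk only: max(8.7/0.1, 592/326) = 87 servings → $26.10.
almonds only: max(8.7/1.4, 592/69) = 8.58 servings → $6.01.
black beans + milk with both tight: 3.056 servings and 1.432 servings → $2.11.
black beans + almonds: the both-tight solution has a negative serving — not a feasible corner.
milk + almonds with both tight: 0.5083 servings and 6.178 servings → $4.48.
The minimum over all feasible corners is $2.11.

$2.11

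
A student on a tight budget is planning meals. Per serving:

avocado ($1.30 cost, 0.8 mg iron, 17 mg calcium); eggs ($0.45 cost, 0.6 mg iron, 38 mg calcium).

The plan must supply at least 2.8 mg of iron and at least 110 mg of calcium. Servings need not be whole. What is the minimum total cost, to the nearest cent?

This is a tiny linear program; its minimum lies at a vertex of the feasible set. List the vertices and price them.
avocado only: max(2.8/0.8, 110/17) = 6.471 servings → $8.41.
eggs only: max(2.8/0.6, 110/38) = 4.667 servings → $2.10.
avocado + eggs with both tight: 2 servings and 2 servings → $3.50.
The minimum over all feasible corners is $2.10.

$2.10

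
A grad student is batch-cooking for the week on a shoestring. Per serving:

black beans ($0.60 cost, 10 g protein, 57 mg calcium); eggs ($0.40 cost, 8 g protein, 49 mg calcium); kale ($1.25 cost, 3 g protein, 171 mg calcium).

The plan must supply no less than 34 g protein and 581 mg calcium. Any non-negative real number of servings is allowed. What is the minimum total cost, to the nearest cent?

black beans only: max(34/10, 581/57) = 10.19 servings → $6.12.
eggs only: max(34/8, 581/49) = 11.86 servings → $4.74.
kale only: max(34/3, 581/171) = 11.33 servings → $14.17.
black beans + eggs: intersection lies outside the first quadrant.
black beans + kale with both tight: 2.645 servings and 2.516 servings → $4.73.
eggs + kale with both tight: 3.334 servings and 2.442 servings → $4.39.
So the least-cost plan costs $4.39.

$4.39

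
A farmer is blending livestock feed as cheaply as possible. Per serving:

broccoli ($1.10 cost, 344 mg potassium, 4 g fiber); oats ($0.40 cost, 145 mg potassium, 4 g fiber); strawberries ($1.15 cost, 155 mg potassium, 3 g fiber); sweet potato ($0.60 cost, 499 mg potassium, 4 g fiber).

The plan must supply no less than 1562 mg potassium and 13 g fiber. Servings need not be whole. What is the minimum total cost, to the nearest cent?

$1.92

Check every corner: each single food scaled to meet both minima, and each pair solved so both constraints bind.
broccoli only: max(1562/344, 13/4) = 4.541 servings → $4.99.
oats only: max(1562/145, 13/4) = 10.77 servings → $4.31.
strawberries only: max(1562/155, 13/3) = 10.08 servings → $11.59.
sweet potato only: max(1562/499, 13/4) = 3.25 servings → $1.95.
broccoli + oats: intersection lies outside the first quadrant.
broccoli + strawberries with both targets exact would need a negative amount; discard.
broccoli + sweet potato with both tight: 0.3855 servings and 2.865 servings → $2.14.
oats + strawberries: the both-tight solution has a negative serving — not a feasible corner.
oats + sweet potato with both tight: 0.1688 servings and 3.081 servings → $1.92.
strawberries + sweet potato with both tight: 0.2725 servings and 3.046 servings → $2.14.
The minimum over all feasible corners is $1.92.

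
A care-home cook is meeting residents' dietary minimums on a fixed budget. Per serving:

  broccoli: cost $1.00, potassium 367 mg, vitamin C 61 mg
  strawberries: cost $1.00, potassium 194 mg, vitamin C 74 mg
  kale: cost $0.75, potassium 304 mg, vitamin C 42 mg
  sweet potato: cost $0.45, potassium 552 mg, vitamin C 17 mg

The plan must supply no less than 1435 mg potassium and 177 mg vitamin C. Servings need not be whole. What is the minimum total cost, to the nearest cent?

$2.81

At the optimum either one food covers both requirements or two foods hit both targets exactly; no other combination can be cheaper.
broccoli only: max(1435/367, 177/61) = 3.91 servings → $3.91.
strawberries only: max(1435/194, 177/74) = 7.397 servings → $7.40.
kale only: max(1435/304, 177/42) = 4.72 servings → $3.54.
sweet potato only: max(1435/552, 177/17) = 10.41 servings → $4.69.
broccoli + strawberries with both targets exact would need a negative amount; discard.
broccoli + kale with both targets exact would need a negative amount; discard.
broccoli + sweet potato with both tight: 2.672 servings and 0.823 servings → $3.04.
strawberries + kale: intersection lies outside the first quadrant.
strawberries + sweet potato with both tight: 1.952 servings and 1.914 servings → $2.81.
kale + sweet potato with both tight: 4.069 servings and 0.3587 servings → $3.21.
Cheapest feasible corner: $2.81.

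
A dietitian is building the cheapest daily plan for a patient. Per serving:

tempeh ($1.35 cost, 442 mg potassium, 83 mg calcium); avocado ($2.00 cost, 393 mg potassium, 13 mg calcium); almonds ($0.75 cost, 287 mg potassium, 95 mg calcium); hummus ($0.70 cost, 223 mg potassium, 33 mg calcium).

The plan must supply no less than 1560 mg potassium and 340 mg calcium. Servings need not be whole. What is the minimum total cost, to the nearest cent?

Compare the cost at each extreme point of the feasible region.
tempeh only: max(1560/442, 340/83) = 4.096 servings → $5.53.
avocado only: max(1560/393, 340/13) = 26.15 servings → $52.31.
almonds only: max(1560/287, 340/95) = 5.436 servings → $4.08.
hummus only: max(1560/223, 340/33) = 10.3 servings → $7.21.
tempeh + avocado: the both-tight solution has a negative serving — not a feasible corner.
tempeh + almonds with both tight: 2.786 servings and 1.145 servings → $4.62.
tempeh + hummus: intersection lies outside the first quadrant.
avocado + almonds with both tight: 1.506 servings and 3.373 servings → $5.54.
avocado + hummus: intersection lies outside the first quadrant.
almonds + hummus with both tight: 2.078 servings and 4.321 servings → $4.58.
So the least-cost plan costs $4.08.

$4.08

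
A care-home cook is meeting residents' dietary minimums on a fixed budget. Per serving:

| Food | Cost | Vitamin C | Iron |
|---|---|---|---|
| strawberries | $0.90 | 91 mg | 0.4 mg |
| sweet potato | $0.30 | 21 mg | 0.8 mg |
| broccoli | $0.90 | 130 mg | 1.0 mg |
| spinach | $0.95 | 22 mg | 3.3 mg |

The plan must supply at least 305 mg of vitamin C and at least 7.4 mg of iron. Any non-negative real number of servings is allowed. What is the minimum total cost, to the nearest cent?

With two linear requirements the optimum uses one or two foods; enumerate the corners.
strawberries only: max(305/91, 7.4/0.4) = 18.5 servings → $16.65.
sweet potato only: max(305/21, 7.4/0.8) = 14.52 servings → $4.36.
broccoli only: max(305/130, 7.4/1.0) = 7.4 servings → $6.66.
spinach only: max(305/22, 7.4/3.3) = 13.86 servings → $13.17.
strawberries + sweet potato with both tight: 1.376 servings and 8.562 servings → $3.81.
strawberries + broccoli: intersection lies outside the first quadrant.
strawberries + spinach with both tight: 2.894 servings and 1.892 servings → $4.40.
sweet potato + broccoli with both tight: 7.916 servings and 1.067 servings → $3.34.
sweet potato + spinach: the both-tight solution has a negative serving — not a feasible corner.
broccoli + spinach with both tight: 2.073 servings and 1.614 servings → $3.40.
So the least-cost plan costs $3.34.

$3.34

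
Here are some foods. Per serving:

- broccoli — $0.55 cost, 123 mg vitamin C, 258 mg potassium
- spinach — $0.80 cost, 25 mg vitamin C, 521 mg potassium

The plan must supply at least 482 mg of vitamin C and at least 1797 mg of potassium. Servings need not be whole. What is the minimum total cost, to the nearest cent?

$3.31

At the optimum either one food covers both requirements or two foods hit both targets exactly; no other combination can be cheaper.
broccoli only: max(482/123, 1797/258) = 6.965 servings → $3.83.
spinach only: max(482/25, 1797/521) = 19.28 servings → $15.42.
broccoli + spinach with both tight: 3.578 servings and 1.677 servings → $3.31.
The minimum over all feasible corners is $3.31.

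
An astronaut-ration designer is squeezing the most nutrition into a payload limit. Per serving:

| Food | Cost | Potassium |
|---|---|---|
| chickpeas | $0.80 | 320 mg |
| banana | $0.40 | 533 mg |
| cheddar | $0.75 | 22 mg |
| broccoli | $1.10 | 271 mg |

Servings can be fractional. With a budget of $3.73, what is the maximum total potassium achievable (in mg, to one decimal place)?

Potassium per dollar: banana 1332, chickpeas 400, broccoli 246.4, cheddar 29.33.
With no serving limits, spend the whole cost allowance on banana: $3.73 / $0.40 × 533 mg = 4970.2 mg.

4970.2 mg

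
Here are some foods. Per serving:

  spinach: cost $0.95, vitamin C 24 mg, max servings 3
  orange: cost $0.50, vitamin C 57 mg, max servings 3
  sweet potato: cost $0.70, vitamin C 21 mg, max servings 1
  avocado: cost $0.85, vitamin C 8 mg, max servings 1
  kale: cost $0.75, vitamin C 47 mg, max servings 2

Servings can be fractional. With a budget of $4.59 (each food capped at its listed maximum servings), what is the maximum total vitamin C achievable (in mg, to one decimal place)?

308.5 mg

Vitamin C per dollar: orange 114, kale 62.67, sweet potato 30, spinach 25.26, avocado 9.412.
Take 3 servings of orange: spends $1.50, +171.0 mg vitamin C (running total 171.0 mg).
Take 2 servings of kale: spends $1.50, +94.0 mg vitamin C (running total 265.0 mg).
Take 1 serving of sweet potato: spends $0.70, +21.0 mg vitamin C (running total 286.0 mg).
Take 0.9368 servings of spinach: spends $0.89, +22.5 mg vitamin C (running total 308.5 mg).
Greedy by best ratio exhausts the cost allowance optimally: 308.5 mg.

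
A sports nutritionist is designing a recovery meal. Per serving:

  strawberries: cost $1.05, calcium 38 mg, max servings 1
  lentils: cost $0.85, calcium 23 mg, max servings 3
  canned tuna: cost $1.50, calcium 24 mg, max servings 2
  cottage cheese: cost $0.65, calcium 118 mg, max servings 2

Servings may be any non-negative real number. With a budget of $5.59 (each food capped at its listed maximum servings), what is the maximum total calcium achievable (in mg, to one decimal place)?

354.0 mg

Calcium per dollar: cottage cheese 181.5, strawberries 36.19, lentils 27.06, canned tuna 16.
Take 2 servings of cottage cheese: spends $1.30, +236.0 mg calcium (running total 236.0 mg).
Take 1 serving of strawberries: spends $1.05, +38.0 mg calcium (running total 274.0 mg).
Take 3 servings of lentils: spends $2.55, +69.0 mg calcium (running total 343.0 mg).
Take 0.46 servings of canned tuna: spends $0.69, +11.0 mg calcium (running total 354.0 mg).
Filling greedily by calcium-per-dollar is optimal for one linear limit, giving 354.0 mg.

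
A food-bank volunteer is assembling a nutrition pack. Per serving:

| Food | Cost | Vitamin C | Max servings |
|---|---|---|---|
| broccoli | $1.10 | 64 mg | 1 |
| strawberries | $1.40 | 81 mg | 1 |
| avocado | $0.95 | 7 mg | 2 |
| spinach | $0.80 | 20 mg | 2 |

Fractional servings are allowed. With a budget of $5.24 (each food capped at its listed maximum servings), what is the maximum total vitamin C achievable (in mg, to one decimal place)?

193.4 mg

Vitamin C per dollar: broccoli 58.18, strawberries 57.86, spinach 25, avocado 7.368.
Take 1 serving of broccoli: spends $1.10, +64.0 mg vitamin C (running total 64.0 mg).
Take 1 serving of strawberries: spends $1.40, +81.0 mg vitamin C (running total 145.0 mg).
Take 2 servings of spinach: spends $1.60, +40.0 mg vitamin C (running total 185.0 mg).
Take 1.2 servings of avocado: spends $1.14, +8.4 mg vitamin C (running total 193.4 mg).
Greedy by best ratio exhausts the cost allowance optimally: 193.4 mg.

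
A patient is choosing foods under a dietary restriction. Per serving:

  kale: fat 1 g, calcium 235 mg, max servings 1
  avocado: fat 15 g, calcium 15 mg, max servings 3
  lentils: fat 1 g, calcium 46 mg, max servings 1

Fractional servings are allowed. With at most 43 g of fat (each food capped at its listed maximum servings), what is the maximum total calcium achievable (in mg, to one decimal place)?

322.0 mg

Calcium per g fat: kale 235, lentils 46, avocado 1.
Take 1 serving of kale: uses 1 g fat, +235.0 mg calcium (running total 235.0 mg).
Take 1 serving of lentils: uses 1 g fat, +46.0 mg calcium (running total 281.0 mg).
Take 2.733 servings of avocado: uses 41 g fat, +41.0 mg calcium (running total 322.0 mg).
Greedy by best ratio exhausts the fat allowance optimally: 322.0 mg.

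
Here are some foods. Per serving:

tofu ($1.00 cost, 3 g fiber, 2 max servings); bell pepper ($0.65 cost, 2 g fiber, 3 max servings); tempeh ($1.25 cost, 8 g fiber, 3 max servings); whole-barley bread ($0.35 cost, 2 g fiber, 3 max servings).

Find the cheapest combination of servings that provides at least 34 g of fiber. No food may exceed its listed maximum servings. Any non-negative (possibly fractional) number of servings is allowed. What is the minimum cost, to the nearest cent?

Cost per g of fiber: tempeh $0.1562, whole-barley bread $0.1750, bell pepper $0.3250, tofu $0.3333.
Take 3 servings of tempeh: +24.0 g fiber for $3.75 (total $3.75, still need 10.0 g).
Take 3 servings of whole-barley bread: +6.0 g fiber for $1.05 (total $4.80, still need 4.0 g).
Take 2 servings of bell pepper: +4.0 g fiber for $1.30 (total $6.10, still need 0.0 g).
Filling from the cheapest source first is optimal under one linear minimum: $6.10.

$6.10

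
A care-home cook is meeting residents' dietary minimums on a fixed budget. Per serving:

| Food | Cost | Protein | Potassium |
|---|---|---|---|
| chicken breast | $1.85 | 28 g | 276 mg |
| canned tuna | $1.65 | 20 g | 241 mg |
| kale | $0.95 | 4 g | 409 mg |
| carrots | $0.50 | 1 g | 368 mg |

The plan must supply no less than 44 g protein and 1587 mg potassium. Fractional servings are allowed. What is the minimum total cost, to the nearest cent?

$4.30

Compare the cost at each extreme point of the feasible region.
chicken breast only: max(44/28, 1587/276) = 5.75 servings → $10.64.
canned tuna only: max(44/20, 1587/241) = 6.585 servings → $10.87.
kale only: max(44/4, 1587/409) = 11 servings → $10.45.
carrots only: max(44/1, 1587/368) = 44 servings → $22.00.
chicken breast + canned tuna: intersection lies outside the first quadrant.
chicken breast + kale with both tight: 1.126 servings and 3.121 servings → $5.05.
chicken breast + carrots with both tight: 1.456 servings and 3.22 servings → $4.30.
canned tuna + kale with both tight: 1.614 servings and 2.929 servings → $5.45.
canned tuna + carrots with both tight: 2.052 servings and 2.969 servings → $4.87.
kale + carrots with both targets exact would need a negative amount; discard.
So the least-cost plan costs $4.30.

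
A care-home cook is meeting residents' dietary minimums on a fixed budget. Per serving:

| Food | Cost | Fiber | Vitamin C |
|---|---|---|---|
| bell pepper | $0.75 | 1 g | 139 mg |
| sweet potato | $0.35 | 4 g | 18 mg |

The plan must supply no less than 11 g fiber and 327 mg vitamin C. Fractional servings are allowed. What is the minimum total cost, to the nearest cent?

$2.33

For a min-cost LP with two ≥-constraints, a basic feasible solution has at most two positive variables.
bell pepper only: max(11/1, 327/139) = 11 servings → $8.25.
sweet potato only: max(11/4, 327/18) = 18.17 servings → $6.36.
bell pepper + sweet potato with both tight: 2.063 servings and 2.234 servings → $2.33.
The minimum over all feasible corners is $2.33.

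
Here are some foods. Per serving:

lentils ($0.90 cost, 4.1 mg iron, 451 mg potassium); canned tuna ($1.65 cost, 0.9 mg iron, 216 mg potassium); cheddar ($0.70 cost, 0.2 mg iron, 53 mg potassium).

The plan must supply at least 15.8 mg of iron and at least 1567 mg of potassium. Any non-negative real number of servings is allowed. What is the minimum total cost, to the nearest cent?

Compare the cost at each extreme point of the feasible region.
lentils only: max(15.8/4.1, 1567/451) = 3.854 servings → $3.47.
canned tuna only: max(15.8/0.9, 1567/216) = 17.56 servings → $28.97.
cheddar only: max(15.8/0.2, 1567/53) = 79 servings → $55.30.
lentils + canned tuna: intersection lies outside the first quadrant.
lentils + cheddar: the both-tight solution has a negative serving — not a feasible corner.
canned tuna + cheddar: the both-tight solution has a negative serving — not a feasible corner.
The minimum over all feasible corners is $3.47.

$3.47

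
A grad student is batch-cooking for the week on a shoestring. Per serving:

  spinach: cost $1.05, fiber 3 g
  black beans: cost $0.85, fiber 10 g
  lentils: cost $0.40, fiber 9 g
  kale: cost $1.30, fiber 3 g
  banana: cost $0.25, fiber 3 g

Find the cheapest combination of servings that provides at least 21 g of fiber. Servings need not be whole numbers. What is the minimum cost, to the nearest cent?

$0.93

Cost per g of fiber: lentils $0.0444, banana $0.0833, black beans $0.0850, spinach $0.3500, kale $0.4333.
With no serving limits, use only lentils: 21 g / 9 g = 2.333 servings × $0.40 = $0.93.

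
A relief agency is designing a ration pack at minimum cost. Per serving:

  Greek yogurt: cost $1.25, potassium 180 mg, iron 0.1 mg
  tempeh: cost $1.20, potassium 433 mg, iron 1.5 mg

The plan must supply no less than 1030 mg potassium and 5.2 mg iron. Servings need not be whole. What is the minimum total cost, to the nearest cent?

Greek yogurt only: max(1030/180, 5.2/0.1) = 52 servings → $65.00.
tempeh only: max(1030/433, 5.2/1.5) = 3.467 servings → $4.16.
Greek yogurt + tempeh: intersection lies outside the first quadrant.
So the least-cost plan costs $4.16.

$4.16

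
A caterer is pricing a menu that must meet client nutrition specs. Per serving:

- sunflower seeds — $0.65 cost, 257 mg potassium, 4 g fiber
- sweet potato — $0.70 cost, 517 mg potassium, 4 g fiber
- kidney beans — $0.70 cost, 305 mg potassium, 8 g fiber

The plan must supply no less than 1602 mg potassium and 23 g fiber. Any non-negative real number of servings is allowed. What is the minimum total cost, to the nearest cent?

A basic optimal solution has at most two foods positive. Try each food alone and each pair with both targets met exactly.
sunflower seeds only: max(1602/257, 23/4) = 6.233 servings → $4.05.
sweet potato only: max(1602/517, 23/4) = 5.75 servings → $4.03.
kidney beans only: max(1602/305, 23/8) = 5.252 servings → $3.68.
sunflower seeds + sweet potato with both tight: 5.272 servings and 0.4779 servings → $3.76.
sunflower seeds + kidney beans: intersection lies outside the first quadrant.
sweet potato + kidney beans with both tight: 1.989 servings and 1.88 servings → $2.71.
The minimum over all feasible corners is $2.71.

$2.71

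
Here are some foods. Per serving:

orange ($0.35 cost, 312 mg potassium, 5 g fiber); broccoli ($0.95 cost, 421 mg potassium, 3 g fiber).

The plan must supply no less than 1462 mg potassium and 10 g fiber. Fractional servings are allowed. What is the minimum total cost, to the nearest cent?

$1.64

For a min-cost LP with two ≥-constraints, a basic feasible solution has at most two positive variables.
orange only: max(1462/312, 10/5) = 4.686 servings → $1.64.
broccoli only: max(1462/421, 10/3) = 3.473 servings → $3.30.
orange + broccoli with both targets exact would need a negative amount; discard.
Cheapest feasible corner: $1.64.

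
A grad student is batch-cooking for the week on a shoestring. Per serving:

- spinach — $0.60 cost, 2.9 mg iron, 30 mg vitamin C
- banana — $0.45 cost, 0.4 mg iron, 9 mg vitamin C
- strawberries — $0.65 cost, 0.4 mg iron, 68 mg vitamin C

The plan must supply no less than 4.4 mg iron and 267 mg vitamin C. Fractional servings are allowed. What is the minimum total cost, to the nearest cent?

$2.88

Minimising a linear cost over {iron ≥ 4.4, vitamin C ≥ 267, servings ≥ 0} — the optimum is at a vertex, using one or two foods.
spinach only: max(4.4/2.9, 267/30) = 8.9 servings → $5.34.
banana only: max(4.4/0.4, 267/9) = 29.67 servings → $13.35.
strawberries only: max(4.4/0.4, 267/68) = 11 servings → $7.15.
spinach + banana with both targets exact would need a negative amount; discard.
spinach + strawberries with both tight: 1.039 servings and 3.468 servings → $2.88.
banana + strawberries with both tight: 8.153 servings and 2.847 servings → $5.52.
So the least-cost plan costs $2.88.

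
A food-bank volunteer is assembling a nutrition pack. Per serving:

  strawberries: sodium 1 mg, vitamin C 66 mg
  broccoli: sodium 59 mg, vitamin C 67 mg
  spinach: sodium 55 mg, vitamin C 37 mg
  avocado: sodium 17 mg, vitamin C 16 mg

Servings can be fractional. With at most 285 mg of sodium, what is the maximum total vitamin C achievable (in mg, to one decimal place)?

18810.0 mg

Vitamin C per mg sodium: strawberries 66, broccoli 1.136, avocado 0.9412, spinach 0.6727.
With no serving limits, spend the whole sodium allowance on strawberries: 285 mg / 1 mg × 66 mg = 18810.0 mg.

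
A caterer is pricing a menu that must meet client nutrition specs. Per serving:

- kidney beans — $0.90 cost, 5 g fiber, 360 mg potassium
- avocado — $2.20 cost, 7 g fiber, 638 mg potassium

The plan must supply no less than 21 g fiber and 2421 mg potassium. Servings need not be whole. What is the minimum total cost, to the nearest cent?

Compare the cost at each extreme point of the feasible region.
kidney beans only: max(21/5, 2421/360) = 6.725 servings → $6.05.
avocado only: max(21/7, 2421/638) = 3.795 servings → $8.35.
kidney beans + avocado with both targets exact would need a negative amount; discard.
So the least-cost plan costs $6.05.

$6.05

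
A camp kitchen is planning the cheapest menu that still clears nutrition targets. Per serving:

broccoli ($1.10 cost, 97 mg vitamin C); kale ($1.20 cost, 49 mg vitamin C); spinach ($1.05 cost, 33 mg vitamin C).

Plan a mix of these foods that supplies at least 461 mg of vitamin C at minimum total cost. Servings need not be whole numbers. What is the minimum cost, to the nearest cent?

Cost per mg of vitamin C: broccoli $0.0113, kale $0.0245, spinach $0.0318.
With no serving limits, use only broccoli: 461 mg / 97 mg = 4.753 servings × $1.10 = $5.23.

$5.23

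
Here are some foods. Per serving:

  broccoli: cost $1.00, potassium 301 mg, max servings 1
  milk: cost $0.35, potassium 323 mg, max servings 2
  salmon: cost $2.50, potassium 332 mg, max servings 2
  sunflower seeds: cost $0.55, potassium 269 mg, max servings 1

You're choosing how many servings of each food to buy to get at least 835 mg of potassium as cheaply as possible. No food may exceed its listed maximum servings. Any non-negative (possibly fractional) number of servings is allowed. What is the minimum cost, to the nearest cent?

$1.09

Cost per mg of potassium: milk $0.0011, sunflower seeds $0.0020, broccoli $0.0033, salmon $0.0075.
Take 2 servings of milk: +646.0 mg potassium for $0.70 (total $0.70, still need 189.0 mg).
Take 0.7026 servings of sunflower seeds: +189.0 mg potassium for $0.39 (total $1.09, still need 0.0 mg).
Greedy by cheapest-per-mg is optimal for a single linear constraint, so the minimum cost is $1.09.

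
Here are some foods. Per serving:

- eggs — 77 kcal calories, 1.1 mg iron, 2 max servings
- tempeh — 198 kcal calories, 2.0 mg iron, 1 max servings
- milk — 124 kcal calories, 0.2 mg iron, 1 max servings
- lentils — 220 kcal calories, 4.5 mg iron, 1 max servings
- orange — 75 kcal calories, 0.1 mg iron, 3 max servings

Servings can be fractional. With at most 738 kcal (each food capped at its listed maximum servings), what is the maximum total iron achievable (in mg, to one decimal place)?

Iron per kcal: lentils 0.02045, eggs 0.01429, tempeh 0.0101, milk 0.001613, orange 0.001333.
Take 1 serving of lentils: uses 220 kcal, +4.5 mg iron (running total 4.5 mg).
Take 2 servings of eggs: uses 154 kcal, +2.2 mg iron (running total 6.7 mg).
Take 1 serving of tempeh: uses 198 kcal, +2.0 mg iron (running total 8.7 mg).
Take 1 serving of milk: uses 124 kcal, +0.2 mg iron (running total 8.9 mg).
Take 0.56 servings of orange: uses 42 kcal, +0.1 mg iron (running total 9.0 mg).
Filling greedily by iron-per-kcal is optimal for one linear limit, giving 9.0 mg.

9.0 mg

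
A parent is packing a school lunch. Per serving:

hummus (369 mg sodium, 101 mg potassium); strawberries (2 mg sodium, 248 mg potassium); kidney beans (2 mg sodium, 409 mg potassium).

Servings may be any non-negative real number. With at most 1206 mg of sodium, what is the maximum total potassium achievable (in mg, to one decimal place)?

246627.0 mg

Potassium per mg sodium: kidney beans 204.5, strawberries 124, hummus 0.2737.
With no serving limits, spend the whole sodium allowance on kidney beans: 1206 mg / 2 mg × 409 mg = 246627.0 mg.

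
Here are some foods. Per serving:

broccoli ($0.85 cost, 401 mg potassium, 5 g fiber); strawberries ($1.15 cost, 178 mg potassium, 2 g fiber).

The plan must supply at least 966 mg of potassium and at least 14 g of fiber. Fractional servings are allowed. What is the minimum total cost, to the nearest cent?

$2.38

This is a tiny linear program; its minimum lies at a vertex of the feasible set. List the vertices and price them.
broccoli only: max(966/401, 14/5) = 2.8 servings → $2.38.
strawberries only: max(966/178, 14/2) = 7 servings → $8.05.
broccoli + strawberries with both targets exact would need a negative amount; discard.
Cheapest feasible corner: $2.38.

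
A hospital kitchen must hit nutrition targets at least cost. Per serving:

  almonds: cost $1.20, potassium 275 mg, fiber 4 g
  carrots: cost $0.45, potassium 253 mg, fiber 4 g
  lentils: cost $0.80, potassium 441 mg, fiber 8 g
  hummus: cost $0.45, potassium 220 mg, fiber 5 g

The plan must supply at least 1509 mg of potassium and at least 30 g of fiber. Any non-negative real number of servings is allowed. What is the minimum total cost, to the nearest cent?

$2.87

A basic optimal solution has at most two foods positive. Try each food alone and each pair with both targets met exactly.
almonds only: max(1509/275, 30/4) = 7.5 servings → $9.00.
carrots only: max(1509/253, 30/4) = 7.5 servings → $3.38.
lentils only: max(1509/441, 30/8) = 3.75 servings → $3.00.
hummus only: max(1509/220, 30/5) = 6.859 servings → $3.09.
almonds + carrots: the both-tight solution has a negative serving — not a feasible corner.
almonds + lentils with both targets exact would need a negative amount; discard.
almonds + hummus with both tight: 1.909 servings and 4.473 servings → $4.30.
carrots + lentils: intersection lies outside the first quadrant.
carrots + hummus with both tight: 2.455 servings and 4.036 servings → $2.92.
lentils + hummus with both tight: 2.124 servings and 2.602 servings → $2.87.
The minimum over all feasible corners is $2.87.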